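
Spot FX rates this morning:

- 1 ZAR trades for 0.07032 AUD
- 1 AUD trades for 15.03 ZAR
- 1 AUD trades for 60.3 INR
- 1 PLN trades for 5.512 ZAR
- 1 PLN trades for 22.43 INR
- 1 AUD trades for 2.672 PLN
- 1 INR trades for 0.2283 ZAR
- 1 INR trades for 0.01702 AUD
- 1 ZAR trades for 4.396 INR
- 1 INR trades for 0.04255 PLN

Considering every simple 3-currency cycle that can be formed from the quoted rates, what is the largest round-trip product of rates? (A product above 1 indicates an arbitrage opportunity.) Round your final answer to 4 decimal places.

1.1245

AUD→ZAR→INR→AUD: 15.03 × 4.396 × 0.01702 = 1.12454
PLN→ZAR→AUD→PLN: 5.512 × 0.07032 × 2.672 = 1.03568
PLN→ZAR→INR→PLN: 5.512 × 4.396 × 0.04255 = 1.03102
PLN→INR→AUD→PLN: 22.43 × 0.01702 × 2.672 = 1.02006
AUD→INR→ZAR→AUD: 60.3 × 0.2283 × 0.07032 = 0.96806
Maximum is AUD→ZAR→INR→AUD at 1.1245; arbitrage exists.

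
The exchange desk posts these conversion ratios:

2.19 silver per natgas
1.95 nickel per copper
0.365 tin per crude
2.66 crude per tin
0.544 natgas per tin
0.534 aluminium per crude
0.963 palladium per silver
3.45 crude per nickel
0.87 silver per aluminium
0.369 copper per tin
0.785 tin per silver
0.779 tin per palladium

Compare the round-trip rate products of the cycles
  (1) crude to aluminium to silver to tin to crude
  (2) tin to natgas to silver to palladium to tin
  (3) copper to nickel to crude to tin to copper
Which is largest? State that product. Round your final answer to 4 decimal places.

0.9701

(1) 0.534 × 0.87 × 0.785 × 2.66 = 0.97009
(2) 0.544 × 2.19 × 0.963 × 0.779 = 0.89373
(3) 1.95 × 3.45 × 0.365 × 0.369 = 0.90609
Highest is cycle (1) at 0.9701 (≤1, no arbitrage).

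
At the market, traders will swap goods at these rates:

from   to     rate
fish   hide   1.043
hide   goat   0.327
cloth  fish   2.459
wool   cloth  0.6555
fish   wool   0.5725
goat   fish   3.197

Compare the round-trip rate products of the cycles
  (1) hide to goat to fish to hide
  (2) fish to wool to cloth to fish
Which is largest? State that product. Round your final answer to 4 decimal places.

(1) 0.327 × 3.197 × 1.043 = 1.09037
(2) 0.5725 × 0.6555 × 2.459 = 0.92280
Highest is cycle (1) at 1.0904 (>1, arbitrage).

1.0904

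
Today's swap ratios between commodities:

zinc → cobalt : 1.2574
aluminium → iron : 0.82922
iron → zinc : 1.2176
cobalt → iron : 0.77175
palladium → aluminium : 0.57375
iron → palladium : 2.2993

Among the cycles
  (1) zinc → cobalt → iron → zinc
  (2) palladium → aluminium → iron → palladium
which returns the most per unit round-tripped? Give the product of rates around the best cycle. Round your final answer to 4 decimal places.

1.1816

(1) 1.2574 × 0.77175 × 1.2176 = 1.18156
(2) 0.57375 × 0.82922 × 2.2993 = 1.09393
Highest is cycle (1) at 1.1816 (>1, arbitrage).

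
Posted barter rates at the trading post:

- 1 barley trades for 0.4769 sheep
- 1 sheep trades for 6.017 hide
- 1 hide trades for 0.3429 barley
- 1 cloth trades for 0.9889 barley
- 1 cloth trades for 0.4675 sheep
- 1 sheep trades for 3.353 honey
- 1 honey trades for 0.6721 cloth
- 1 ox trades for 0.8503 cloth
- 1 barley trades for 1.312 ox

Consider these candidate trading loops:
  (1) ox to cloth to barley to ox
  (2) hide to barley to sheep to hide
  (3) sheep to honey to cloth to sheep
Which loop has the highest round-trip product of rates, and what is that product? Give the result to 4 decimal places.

1.1032

(1) 0.8503 × 0.9889 × 1.312 = 1.10321
(2) 0.3429 × 0.4769 × 6.017 = 0.98395
(3) 3.353 × 0.6721 × 0.4675 = 1.05354
Highest is cycle (1) at 1.1032 (>1, arbitrage).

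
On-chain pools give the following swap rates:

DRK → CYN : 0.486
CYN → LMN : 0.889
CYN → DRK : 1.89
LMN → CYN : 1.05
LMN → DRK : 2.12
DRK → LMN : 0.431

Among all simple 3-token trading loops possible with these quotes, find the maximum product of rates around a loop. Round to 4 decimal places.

CYN→LMN→DRK→CYN: 0.889 × 2.12 × 0.486 = 0.91595
CYN→DRK→LMN→CYN: 1.89 × 0.431 × 1.05 = 0.85532
Maximum is CYN→LMN→DRK→CYN at 0.9160; no arbitrage — every cycle loses value.

0.9160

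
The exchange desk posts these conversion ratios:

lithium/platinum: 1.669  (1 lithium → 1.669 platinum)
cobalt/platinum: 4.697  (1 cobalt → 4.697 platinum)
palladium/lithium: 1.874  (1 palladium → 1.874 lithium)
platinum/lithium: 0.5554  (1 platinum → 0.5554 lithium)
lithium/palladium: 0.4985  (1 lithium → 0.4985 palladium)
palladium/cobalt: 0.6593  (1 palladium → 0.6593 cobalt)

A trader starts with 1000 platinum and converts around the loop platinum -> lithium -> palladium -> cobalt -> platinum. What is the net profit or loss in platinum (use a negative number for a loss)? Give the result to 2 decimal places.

-142.62

1000 platinum × 0.5554 = 555.4 lithium
555.4 lithium × 0.4985 = 276.8669 palladium
276.8669 palladium × 0.6593 = 182.53834717 cobalt
182.53834717 cobalt × 4.697 = 857.38261665749 platinum
Net change: 857.38261665749 − 1000 = -142.61738334251 platinum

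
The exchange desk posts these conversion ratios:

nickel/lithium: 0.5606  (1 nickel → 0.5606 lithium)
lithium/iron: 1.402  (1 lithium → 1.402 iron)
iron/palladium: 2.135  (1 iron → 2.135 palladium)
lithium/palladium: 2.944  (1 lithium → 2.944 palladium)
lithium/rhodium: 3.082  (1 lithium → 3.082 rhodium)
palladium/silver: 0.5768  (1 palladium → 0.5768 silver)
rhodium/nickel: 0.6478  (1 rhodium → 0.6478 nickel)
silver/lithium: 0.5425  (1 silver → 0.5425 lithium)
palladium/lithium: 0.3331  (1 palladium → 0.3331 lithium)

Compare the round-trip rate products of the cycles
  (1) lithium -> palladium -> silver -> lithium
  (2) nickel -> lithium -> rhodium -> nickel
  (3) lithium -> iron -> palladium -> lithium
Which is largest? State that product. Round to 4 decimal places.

(1) 2.944 × 0.5768 × 0.5425 = 0.92122
(2) 0.5606 × 3.082 × 0.6478 = 1.11925
(3) 1.402 × 2.135 × 0.3331 = 0.99706
Highest is cycle (2) at 1.1192 (>1, arbitrage).

1.1192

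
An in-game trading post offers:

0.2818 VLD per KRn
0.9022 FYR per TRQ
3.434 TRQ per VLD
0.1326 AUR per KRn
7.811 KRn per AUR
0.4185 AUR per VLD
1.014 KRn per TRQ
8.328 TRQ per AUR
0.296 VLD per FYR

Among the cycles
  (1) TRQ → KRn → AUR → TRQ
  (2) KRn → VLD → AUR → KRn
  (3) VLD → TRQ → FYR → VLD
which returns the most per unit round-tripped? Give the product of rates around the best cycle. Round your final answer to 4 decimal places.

1.1198

(1) 1.014 × 0.1326 × 8.328 = 1.11975
(2) 0.2818 × 0.4185 × 7.811 = 0.92118
(3) 3.434 × 0.9022 × 0.296 = 0.91705
Highest is cycle (1) at 1.1198 (>1, arbitrage).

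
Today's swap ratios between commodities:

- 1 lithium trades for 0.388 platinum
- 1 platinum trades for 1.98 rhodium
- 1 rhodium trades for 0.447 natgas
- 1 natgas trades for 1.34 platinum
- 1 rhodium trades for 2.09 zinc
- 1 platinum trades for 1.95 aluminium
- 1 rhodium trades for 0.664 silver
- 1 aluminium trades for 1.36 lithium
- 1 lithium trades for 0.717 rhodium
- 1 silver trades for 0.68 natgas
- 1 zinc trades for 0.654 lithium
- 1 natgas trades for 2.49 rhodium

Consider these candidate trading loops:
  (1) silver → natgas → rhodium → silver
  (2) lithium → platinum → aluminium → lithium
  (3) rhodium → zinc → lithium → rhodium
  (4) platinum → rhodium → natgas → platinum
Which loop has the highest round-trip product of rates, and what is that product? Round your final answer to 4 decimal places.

1.1860

(1) 0.68 × 2.49 × 0.664 = 1.12428
(2) 0.388 × 1.95 × 1.36 = 1.02898
(3) 2.09 × 0.654 × 0.717 = 0.98004
(4) 1.98 × 0.447 × 1.34 = 1.18598
Highest is cycle (4) at 1.1860 (>1, arbitrage).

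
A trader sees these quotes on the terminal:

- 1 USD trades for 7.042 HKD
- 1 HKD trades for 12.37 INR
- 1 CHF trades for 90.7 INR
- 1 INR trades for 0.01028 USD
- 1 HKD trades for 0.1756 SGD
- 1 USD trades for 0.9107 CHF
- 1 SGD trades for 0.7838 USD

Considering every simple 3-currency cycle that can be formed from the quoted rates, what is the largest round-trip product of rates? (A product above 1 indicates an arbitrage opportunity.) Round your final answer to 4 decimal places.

0.9692

SGD→USD→HKD→SGD: 0.7838 × 7.042 × 0.1756 = 0.96923
USD→HKD→INR→USD: 7.042 × 12.37 × 0.01028 = 0.89549
USD→CHF→INR→USD: 0.9107 × 90.7 × 0.01028 = 0.84913
Maximum is SGD→USD→HKD→SGD at 0.9692; no arbitrage — every cycle loses value.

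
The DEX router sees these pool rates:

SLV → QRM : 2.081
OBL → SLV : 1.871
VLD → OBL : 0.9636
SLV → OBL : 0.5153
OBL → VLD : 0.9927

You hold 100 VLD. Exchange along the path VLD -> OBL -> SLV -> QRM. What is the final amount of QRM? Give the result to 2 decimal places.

375.18

100 VLD × 0.9636 = 96.36 OBL
96.36 OBL × 1.871 = 180.28956 SLV
180.28956 SLV × 2.081 = 375.18257436 QRM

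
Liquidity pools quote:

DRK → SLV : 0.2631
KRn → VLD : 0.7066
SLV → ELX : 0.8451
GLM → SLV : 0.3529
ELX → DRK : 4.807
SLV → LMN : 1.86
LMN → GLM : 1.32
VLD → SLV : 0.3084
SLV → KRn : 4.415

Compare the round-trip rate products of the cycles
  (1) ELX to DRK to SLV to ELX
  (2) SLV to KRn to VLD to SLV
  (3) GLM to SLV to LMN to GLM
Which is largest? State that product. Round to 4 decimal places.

1.0688

(1) 4.807 × 0.2631 × 0.8451 = 1.06882
(2) 4.415 × 0.7066 × 0.3084 = 0.96210
(3) 0.3529 × 1.86 × 1.32 = 0.86644
Highest is cycle (1) at 1.0688 (>1, arbitrage).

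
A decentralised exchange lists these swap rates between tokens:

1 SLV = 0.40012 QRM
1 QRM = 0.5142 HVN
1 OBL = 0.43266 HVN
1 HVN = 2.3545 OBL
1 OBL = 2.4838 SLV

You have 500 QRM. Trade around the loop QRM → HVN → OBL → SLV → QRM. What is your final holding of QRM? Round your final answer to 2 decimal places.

500 QRM × 0.5142 = 257.1 HVN
257.1 HVN × 2.3545 = 605.34195 OBL
605.34195 OBL × 2.4838 = 1503.54833541 SLV
1503.54833541 SLV × 0.40012 = 601.5997599642492 QRM

601.60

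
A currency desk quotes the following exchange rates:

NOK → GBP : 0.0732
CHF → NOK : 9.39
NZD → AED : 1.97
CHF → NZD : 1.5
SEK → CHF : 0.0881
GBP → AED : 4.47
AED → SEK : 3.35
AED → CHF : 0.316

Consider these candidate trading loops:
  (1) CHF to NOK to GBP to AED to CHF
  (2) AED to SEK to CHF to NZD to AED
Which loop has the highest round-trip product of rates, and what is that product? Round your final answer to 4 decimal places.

(1) 9.39 × 0.0732 × 4.47 × 0.316 = 0.97089
(2) 3.35 × 0.0881 × 1.5 × 1.97 = 0.87212
Highest is cycle (1) at 0.9709 (≤1, no arbitrage).

0.9709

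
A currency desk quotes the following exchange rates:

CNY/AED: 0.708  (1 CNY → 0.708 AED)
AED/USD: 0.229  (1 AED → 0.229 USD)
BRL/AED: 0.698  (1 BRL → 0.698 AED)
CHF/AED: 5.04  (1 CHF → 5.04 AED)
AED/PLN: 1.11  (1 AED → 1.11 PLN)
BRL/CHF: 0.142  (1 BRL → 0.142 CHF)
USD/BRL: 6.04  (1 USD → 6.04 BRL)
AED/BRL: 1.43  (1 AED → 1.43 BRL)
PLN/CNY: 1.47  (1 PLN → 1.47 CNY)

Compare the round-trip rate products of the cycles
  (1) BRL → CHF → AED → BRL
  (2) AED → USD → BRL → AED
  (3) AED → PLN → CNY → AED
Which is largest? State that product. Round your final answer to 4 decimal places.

(1) 0.142 × 5.04 × 1.43 = 1.02342
(2) 0.229 × 6.04 × 0.698 = 0.96545
(3) 1.11 × 1.47 × 0.708 = 1.15524
Highest is cycle (3) at 1.1552 (>1, arbitrage).

1.1552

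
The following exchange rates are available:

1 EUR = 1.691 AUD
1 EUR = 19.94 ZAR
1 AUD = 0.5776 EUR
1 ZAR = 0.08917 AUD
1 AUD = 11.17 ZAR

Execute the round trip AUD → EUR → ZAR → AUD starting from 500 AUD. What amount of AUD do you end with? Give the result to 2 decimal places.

500 AUD × 0.5776 = 288.8 EUR
288.8 EUR × 19.94 = 5758.672 ZAR
5758.672 ZAR × 0.08917 = 513.50078224 AUD

513.50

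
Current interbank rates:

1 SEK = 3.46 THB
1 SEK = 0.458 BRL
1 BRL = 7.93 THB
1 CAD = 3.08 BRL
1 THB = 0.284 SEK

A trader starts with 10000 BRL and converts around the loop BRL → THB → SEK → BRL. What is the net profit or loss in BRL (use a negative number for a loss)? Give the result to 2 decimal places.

314.71

10000 BRL × 7.93 = 79300 THB
79300 THB × 0.284 = 22521.2 SEK
22521.2 SEK × 0.458 = 10314.7096 BRL
Net change: 10314.7096 − 10000 = 314.7096 BRL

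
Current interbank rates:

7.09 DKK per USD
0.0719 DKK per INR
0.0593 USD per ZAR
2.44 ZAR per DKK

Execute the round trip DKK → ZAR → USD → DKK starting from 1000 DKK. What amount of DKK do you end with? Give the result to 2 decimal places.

1000 DKK × 2.44 = 2440 ZAR
2440 ZAR × 0.0593 = 144.692 USD
144.692 USD × 7.09 = 1025.86628 DKK

1025.87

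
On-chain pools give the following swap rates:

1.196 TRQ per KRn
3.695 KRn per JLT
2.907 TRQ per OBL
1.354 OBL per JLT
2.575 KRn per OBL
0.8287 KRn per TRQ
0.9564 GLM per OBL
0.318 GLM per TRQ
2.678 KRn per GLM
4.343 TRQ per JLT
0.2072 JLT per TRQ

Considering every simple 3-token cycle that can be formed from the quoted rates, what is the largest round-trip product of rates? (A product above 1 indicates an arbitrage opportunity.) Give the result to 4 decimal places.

GLM→KRn→TRQ→GLM: 2.678 × 1.196 × 0.318 = 1.01852
JLT→KRn→TRQ→JLT: 3.695 × 1.196 × 0.2072 = 0.91566
JLT→OBL→TRQ→JLT: 1.354 × 2.907 × 0.2072 = 0.81556
Maximum is GLM→KRn→TRQ→GLM at 1.0185; arbitrage exists.

1.0185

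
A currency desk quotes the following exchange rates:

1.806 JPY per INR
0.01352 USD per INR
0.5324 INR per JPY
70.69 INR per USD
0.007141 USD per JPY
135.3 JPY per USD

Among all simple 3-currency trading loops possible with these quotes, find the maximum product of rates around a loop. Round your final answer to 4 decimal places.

JPY→INR→USD→JPY: 0.5324 × 0.01352 × 135.3 = 0.97390
JPY→USD→INR→JPY: 0.007141 × 70.69 × 1.806 = 0.91166
Maximum is JPY→INR→USD→JPY at 0.9739; no arbitrage — every cycle loses value.

0.9739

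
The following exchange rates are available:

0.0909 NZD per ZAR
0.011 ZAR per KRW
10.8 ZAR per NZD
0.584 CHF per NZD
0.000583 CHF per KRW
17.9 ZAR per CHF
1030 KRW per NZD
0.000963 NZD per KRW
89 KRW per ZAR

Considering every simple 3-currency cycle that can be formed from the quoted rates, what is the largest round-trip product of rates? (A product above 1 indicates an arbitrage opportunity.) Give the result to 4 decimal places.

1.0299

KRW→ZAR→NZD→KRW: 0.011 × 0.0909 × 1030 = 1.02990
ZAR→NZD→CHF→ZAR: 0.0909 × 0.584 × 17.9 = 0.95023
KRW→CHF→ZAR→KRW: 0.000583 × 17.9 × 89 = 0.92878
KRW→NZD→ZAR→KRW: 0.000963 × 10.8 × 89 = 0.92564
Maximum is KRW→ZAR→NZD→KRW at 1.0299; arbitrage exists.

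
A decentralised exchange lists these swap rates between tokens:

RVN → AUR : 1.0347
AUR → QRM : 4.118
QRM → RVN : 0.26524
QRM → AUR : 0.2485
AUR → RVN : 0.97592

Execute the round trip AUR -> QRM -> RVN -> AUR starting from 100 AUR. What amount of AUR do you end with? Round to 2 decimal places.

113.02

100 AUR × 4.118 = 411.8 QRM
411.8 QRM × 0.26524 = 109.225832 RVN
109.225832 RVN × 1.0347 = 113.0159683704 AUR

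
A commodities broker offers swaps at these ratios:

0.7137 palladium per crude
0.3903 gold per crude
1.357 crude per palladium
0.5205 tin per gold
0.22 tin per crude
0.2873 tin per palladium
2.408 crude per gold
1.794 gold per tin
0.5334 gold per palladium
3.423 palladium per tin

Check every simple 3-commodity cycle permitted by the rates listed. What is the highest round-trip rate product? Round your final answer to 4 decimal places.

1.0219

tin→palladium→crude→tin: 3.423 × 1.357 × 0.22 = 1.02190
tin→gold→crude→tin: 1.794 × 2.408 × 0.22 = 0.95039
tin→palladium→gold→tin: 3.423 × 0.5334 × 0.5205 = 0.95034
crude→palladium→gold→crude: 0.7137 × 0.5334 × 2.408 = 0.91670
Maximum is tin→palladium→crude→tin at 1.0219; arbitrage exists.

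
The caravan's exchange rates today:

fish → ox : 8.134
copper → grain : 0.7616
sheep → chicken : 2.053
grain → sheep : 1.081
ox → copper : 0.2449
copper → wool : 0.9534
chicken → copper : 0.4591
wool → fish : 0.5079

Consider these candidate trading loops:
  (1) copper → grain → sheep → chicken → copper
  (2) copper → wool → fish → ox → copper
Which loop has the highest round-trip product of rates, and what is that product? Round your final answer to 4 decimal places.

(1) 0.7616 × 1.081 × 2.053 × 0.4591 = 0.77598
(2) 0.9534 × 0.5079 × 8.134 × 0.2449 = 0.96460
Highest is cycle (2) at 0.9646 (≤1, no arbitrage).

0.9646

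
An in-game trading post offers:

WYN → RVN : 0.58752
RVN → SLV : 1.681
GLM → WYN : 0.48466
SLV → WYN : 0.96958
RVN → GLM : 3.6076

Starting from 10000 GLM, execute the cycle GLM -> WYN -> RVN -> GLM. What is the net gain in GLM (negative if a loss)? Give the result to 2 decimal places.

10000 GLM × 0.48466 = 4846.6 WYN
4846.6 WYN × 0.58752 = 2847.474432 RVN
2847.474432 RVN × 3.6076 = 10272.5487608832 GLM
Net change: 10272.5487608832 − 10000 = 272.5487608832 GLM

272.55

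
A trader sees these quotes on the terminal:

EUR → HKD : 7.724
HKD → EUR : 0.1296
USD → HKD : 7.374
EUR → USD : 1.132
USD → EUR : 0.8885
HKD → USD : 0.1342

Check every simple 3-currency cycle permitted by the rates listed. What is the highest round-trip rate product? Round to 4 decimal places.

EUR→USD→HKD→EUR: 1.132 × 7.374 × 0.1296 = 1.08182
EUR→HKD→USD→EUR: 7.724 × 0.1342 × 0.8885 = 0.92098
Maximum is EUR→USD→HKD→EUR at 1.0818; arbitrage exists.

1.0818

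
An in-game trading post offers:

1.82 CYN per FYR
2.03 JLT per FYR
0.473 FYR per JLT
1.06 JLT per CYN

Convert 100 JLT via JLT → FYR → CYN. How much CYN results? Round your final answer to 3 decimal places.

100 JLT × 0.473 = 47.3 FYR
47.3 FYR × 1.82 = 86.086 CYN

86.086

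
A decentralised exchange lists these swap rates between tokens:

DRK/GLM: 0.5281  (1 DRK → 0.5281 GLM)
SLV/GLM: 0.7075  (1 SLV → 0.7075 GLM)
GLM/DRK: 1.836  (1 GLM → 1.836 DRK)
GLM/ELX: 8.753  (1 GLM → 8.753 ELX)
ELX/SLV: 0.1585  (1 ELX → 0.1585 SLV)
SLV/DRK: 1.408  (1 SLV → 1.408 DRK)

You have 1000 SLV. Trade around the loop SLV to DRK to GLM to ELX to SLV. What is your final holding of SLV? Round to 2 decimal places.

1031.58

1000 SLV × 1.408 = 1408 DRK
1408 DRK × 0.5281 = 743.5648 GLM
743.5648 GLM × 8.753 = 6508.4226944 ELX
6508.4226944 ELX × 0.1585 = 1031.5849970624 SLV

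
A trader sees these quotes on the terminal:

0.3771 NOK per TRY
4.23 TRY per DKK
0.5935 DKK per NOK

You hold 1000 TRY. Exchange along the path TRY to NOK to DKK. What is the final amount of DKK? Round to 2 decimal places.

223.81

1000 TRY × 0.3771 = 377.1 NOK
377.1 NOK × 0.5935 = 223.80885 DKK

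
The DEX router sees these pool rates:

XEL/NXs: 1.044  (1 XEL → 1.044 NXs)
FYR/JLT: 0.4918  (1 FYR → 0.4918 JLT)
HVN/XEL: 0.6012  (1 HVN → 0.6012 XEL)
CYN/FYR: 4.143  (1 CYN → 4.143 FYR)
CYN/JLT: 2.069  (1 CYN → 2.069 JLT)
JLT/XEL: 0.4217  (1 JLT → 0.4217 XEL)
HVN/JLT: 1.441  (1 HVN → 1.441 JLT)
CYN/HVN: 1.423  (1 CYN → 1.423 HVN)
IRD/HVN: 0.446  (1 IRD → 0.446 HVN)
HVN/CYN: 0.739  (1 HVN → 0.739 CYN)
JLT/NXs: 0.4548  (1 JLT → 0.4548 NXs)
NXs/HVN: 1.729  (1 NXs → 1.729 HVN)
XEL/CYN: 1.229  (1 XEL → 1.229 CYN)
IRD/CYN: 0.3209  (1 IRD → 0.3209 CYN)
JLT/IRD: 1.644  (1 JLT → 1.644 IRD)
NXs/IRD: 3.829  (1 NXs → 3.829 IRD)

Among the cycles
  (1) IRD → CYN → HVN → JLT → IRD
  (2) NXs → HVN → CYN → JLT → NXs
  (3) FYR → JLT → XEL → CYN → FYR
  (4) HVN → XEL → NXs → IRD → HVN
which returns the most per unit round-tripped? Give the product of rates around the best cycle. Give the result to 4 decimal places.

1.2023

(1) 0.3209 × 1.423 × 1.441 × 1.644 = 1.08178
(2) 1.729 × 0.739 × 2.069 × 0.4548 = 1.20232
(3) 0.4918 × 0.4217 × 1.229 × 4.143 = 1.05599
(4) 0.6012 × 1.044 × 3.829 × 0.446 = 1.07186
Highest is cycle (2) at 1.2023 (>1, arbitrage).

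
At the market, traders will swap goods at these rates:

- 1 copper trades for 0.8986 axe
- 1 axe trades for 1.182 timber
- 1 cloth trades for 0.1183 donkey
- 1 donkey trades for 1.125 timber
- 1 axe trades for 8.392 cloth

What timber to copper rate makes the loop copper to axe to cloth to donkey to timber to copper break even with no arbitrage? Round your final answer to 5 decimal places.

0.99639

Known legs of the cycle: 0.8986 × 8.392 × 0.1183 × 1.125 = 1.00361965158
For no arbitrage the full-cycle product must be 1, so the missing rate is 1 / 1.00361965158 ≈ 0.9963934.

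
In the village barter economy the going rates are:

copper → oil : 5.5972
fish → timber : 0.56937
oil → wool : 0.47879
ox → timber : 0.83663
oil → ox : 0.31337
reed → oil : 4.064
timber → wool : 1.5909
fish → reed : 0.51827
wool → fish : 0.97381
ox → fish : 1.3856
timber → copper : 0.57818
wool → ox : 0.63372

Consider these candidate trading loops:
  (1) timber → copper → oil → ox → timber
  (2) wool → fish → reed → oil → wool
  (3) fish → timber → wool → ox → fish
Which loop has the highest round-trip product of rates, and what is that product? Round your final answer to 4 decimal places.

(1) 0.57818 × 5.5972 × 0.31337 × 0.83663 = 0.84845
(2) 0.97381 × 0.51827 × 4.064 × 0.47879 = 0.98204
(3) 0.56937 × 1.5909 × 0.63372 × 1.3856 = 0.79538
Highest is cycle (2) at 0.9820 (≤1, no arbitrage).

0.9820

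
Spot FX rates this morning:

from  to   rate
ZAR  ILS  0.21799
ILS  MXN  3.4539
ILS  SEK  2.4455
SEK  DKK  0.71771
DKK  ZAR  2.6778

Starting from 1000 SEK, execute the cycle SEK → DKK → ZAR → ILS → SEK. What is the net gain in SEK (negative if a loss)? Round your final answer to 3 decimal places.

24.546

1000 SEK × 0.71771 = 717.71 DKK
717.71 DKK × 2.6778 = 1921.883838 ZAR
1921.883838 ZAR × 0.21799 = 418.95145784562 ILS
418.95145784562 ILS × 2.4455 = 1024.54579016146371 SEK
Net change: 1024.54579016146371 − 1000 = 24.54579016146371 SEK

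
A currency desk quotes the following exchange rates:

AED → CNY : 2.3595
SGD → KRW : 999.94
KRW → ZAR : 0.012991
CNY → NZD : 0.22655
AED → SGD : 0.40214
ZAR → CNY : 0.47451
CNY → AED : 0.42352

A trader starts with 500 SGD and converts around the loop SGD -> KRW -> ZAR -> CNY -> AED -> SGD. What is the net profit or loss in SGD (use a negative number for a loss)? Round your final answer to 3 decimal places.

500 SGD × 999.94 = 499970 KRW
499970 KRW × 0.012991 = 6495.11027 ZAR
6495.11027 ZAR × 0.47451 = 3081.9947742177 CNY
3081.9947742177 CNY × 0.42352 = 1305.286426776680304 AED
1305.286426776680304 AED × 0.40214 = 524.90788366397421745056 SGD
Net change: 524.90788366397421745056 − 500 = 24.90788366397421745056 SGD

24.908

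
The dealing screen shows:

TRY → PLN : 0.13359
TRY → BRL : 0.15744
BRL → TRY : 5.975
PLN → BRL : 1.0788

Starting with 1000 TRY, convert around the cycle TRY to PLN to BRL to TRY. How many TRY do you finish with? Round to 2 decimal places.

1000 TRY × 0.13359 = 133.59 PLN
133.59 PLN × 1.0788 = 144.116892 BRL
144.116892 BRL × 5.975 = 861.0984297 TRY

861.10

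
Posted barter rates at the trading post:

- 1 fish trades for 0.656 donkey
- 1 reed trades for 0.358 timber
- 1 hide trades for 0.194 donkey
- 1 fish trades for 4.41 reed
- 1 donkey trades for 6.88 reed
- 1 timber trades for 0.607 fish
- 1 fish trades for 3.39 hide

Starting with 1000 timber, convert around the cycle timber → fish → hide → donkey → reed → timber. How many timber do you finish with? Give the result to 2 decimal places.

983.24

1000 timber × 0.607 = 607 fish
607 fish × 3.39 = 2057.73 hide
2057.73 hide × 0.194 = 399.19962 donkey
399.19962 donkey × 6.88 = 2746.4933856 reed
2746.4933856 reed × 0.358 = 983.2446320448 timber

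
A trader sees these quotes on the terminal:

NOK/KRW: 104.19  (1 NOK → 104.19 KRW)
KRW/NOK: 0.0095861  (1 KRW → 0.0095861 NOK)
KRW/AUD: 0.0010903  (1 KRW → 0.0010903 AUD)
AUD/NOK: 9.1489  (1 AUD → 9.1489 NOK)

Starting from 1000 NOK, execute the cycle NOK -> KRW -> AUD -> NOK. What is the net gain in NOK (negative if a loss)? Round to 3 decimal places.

39.300

1000 NOK × 104.19 = 104190 KRW
104190 KRW × 0.0010903 = 113.598357 AUD
113.598357 AUD × 9.1489 = 1039.3000083573 NOK
Net change: 1039.3000083573 − 1000 = 39.3000083573 NOK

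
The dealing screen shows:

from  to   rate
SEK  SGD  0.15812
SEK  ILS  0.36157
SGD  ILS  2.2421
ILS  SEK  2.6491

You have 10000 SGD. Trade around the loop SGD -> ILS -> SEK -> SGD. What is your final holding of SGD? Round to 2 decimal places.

9391.61

10000 SGD × 2.2421 = 22421 ILS
22421 ILS × 2.6491 = 59395.4711 SEK
59395.4711 SEK × 0.15812 = 9391.611890332 SGD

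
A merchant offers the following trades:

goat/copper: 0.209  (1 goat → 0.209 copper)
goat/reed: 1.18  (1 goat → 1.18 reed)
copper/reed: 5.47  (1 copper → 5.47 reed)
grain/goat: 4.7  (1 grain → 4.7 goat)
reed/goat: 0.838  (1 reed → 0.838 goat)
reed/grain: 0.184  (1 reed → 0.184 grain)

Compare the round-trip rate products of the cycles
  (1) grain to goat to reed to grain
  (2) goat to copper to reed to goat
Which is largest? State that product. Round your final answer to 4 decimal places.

(1) 4.7 × 1.18 × 0.184 = 1.02046
(2) 0.209 × 5.47 × 0.838 = 0.95803
Highest is cycle (1) at 1.0205 (>1, arbitrage).

1.0205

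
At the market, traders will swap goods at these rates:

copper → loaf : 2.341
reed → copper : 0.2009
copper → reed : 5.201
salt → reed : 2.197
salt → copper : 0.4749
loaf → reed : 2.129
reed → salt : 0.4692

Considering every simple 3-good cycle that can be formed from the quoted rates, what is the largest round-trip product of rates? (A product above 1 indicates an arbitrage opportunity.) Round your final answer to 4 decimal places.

salt→copper→reed→salt: 0.4749 × 5.201 × 0.4692 = 1.15890
reed→copper→loaf→reed: 0.2009 × 2.341 × 2.129 = 1.00128
Maximum is salt→copper→reed→salt at 1.1589; arbitrage exists.

1.1589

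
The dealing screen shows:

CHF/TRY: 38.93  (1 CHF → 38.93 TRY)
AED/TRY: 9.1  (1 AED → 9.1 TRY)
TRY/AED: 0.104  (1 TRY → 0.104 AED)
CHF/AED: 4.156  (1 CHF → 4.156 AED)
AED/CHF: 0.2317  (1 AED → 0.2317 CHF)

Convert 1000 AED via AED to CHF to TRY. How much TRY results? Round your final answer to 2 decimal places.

1000 AED × 0.2317 = 231.7 CHF
231.7 CHF × 38.93 = 9020.081 TRY

9020.08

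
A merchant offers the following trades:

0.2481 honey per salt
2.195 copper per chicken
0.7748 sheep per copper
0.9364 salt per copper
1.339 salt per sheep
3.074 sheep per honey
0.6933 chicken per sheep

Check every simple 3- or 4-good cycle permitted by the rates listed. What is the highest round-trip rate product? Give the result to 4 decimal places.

chicken→copper→sheep→chicken: 2.195 × 0.7748 × 0.6933 = 1.17909
honey→sheep→salt→honey: 3.074 × 1.339 × 0.2481 = 1.02120
Maximum is chicken→copper→sheep→chicken at 1.1791; arbitrage exists.

1.1791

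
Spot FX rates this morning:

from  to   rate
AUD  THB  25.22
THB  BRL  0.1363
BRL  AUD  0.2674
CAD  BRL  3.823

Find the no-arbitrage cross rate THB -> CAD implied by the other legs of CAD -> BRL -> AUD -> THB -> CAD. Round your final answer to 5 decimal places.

Known legs of the cycle: 3.823 × 0.2674 × 25.22 = 25.781654444
For no arbitrage the full-cycle product must be 1, so the missing rate is 1 / 25.781654444 ≈ 0.0387873.

0.03879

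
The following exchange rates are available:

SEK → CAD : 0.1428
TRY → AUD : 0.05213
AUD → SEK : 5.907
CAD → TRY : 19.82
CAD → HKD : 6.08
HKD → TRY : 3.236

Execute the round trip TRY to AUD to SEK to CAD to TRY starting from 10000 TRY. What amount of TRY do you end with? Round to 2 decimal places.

10000 TRY × 0.05213 = 521.3 AUD
521.3 AUD × 5.907 = 3079.3191 SEK
3079.3191 SEK × 0.1428 = 439.72676748 CAD
439.72676748 CAD × 19.82 = 8715.3845314536 TRY

8715.38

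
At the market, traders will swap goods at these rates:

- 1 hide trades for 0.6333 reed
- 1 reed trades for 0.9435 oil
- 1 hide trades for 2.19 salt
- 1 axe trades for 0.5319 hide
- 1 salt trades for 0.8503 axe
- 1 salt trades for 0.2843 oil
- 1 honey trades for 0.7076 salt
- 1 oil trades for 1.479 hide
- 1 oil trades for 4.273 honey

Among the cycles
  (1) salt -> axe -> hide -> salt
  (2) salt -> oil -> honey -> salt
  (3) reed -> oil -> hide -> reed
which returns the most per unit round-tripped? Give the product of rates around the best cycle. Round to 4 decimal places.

(1) 0.8503 × 0.5319 × 2.19 = 0.99048
(2) 0.2843 × 4.273 × 0.7076 = 0.85960
(3) 0.9435 × 1.479 × 0.6333 = 0.88373
Highest is cycle (1) at 0.9905 (≤1, no arbitrage).

0.9905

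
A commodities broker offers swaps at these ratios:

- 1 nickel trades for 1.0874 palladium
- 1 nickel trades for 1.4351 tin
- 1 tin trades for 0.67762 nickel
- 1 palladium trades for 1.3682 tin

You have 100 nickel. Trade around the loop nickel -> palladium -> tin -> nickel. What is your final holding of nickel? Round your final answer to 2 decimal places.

100.81

100 nickel × 1.0874 = 108.74 palladium
108.74 palladium × 1.3682 = 148.778068 tin
148.778068 tin × 0.67762 = 100.81499443816 nickel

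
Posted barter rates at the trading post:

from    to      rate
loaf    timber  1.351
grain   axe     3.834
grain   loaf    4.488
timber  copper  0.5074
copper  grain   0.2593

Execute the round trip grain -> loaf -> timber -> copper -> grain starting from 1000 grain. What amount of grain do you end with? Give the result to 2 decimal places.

1000 grain × 4.488 = 4488 loaf
4488 loaf × 1.351 = 6063.288 timber
6063.288 timber × 0.5074 = 3076.5123312 copper
3076.5123312 copper × 0.2593 = 797.73964748016 grain

797.74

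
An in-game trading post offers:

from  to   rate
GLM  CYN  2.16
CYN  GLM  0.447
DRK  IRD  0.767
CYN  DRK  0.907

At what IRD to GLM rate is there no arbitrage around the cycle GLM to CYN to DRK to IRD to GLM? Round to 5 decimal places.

0.66549

Known legs of the cycle: 2.16 × 0.907 × 0.767 = 1.50264504
For no arbitrage the full-cycle product must be 1, so the missing rate is 1 / 1.50264504 ≈ 0.6654932.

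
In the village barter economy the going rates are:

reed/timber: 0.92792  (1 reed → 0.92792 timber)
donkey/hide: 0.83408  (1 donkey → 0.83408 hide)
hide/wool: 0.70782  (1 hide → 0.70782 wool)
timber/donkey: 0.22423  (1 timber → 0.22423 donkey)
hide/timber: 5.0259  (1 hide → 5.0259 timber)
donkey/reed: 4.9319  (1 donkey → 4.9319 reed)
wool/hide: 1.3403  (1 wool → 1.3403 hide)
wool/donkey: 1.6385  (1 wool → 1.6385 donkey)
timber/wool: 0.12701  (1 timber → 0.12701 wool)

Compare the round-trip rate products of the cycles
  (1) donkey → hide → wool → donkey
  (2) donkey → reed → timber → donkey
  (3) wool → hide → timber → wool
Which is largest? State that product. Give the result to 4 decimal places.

(1) 0.83408 × 0.70782 × 1.6385 = 0.96734
(2) 4.9319 × 0.92792 × 0.22423 = 1.02617
(3) 1.3403 × 5.0259 × 0.12701 = 0.85557
Highest is cycle (2) at 1.0262 (>1, arbitrage).

1.0262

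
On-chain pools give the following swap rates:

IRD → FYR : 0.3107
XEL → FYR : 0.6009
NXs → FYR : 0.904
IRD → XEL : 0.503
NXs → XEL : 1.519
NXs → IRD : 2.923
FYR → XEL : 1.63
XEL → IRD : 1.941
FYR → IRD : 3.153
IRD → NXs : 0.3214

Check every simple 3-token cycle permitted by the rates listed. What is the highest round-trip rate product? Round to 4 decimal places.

0.9830

IRD→FYR→XEL→IRD: 0.3107 × 1.63 × 1.941 = 0.98300
IRD→XEL→FYR→IRD: 0.503 × 0.6009 × 3.153 = 0.95300
IRD→NXs→XEL→IRD: 0.3214 × 1.519 × 1.941 = 0.94761
IRD→NXs→FYR→IRD: 0.3214 × 0.904 × 3.153 = 0.91609
Maximum is IRD→FYR→XEL→IRD at 0.9830; no arbitrage — every cycle loses value.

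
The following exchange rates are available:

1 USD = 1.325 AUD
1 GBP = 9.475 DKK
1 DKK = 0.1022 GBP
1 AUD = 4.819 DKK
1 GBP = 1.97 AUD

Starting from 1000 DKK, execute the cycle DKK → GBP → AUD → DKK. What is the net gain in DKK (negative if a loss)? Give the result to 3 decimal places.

1000 DKK × 0.1022 = 102.2 GBP
102.2 GBP × 1.97 = 201.334 AUD
201.334 AUD × 4.819 = 970.228546 DKK
Net change: 970.228546 − 1000 = -29.771454 DKK

-29.771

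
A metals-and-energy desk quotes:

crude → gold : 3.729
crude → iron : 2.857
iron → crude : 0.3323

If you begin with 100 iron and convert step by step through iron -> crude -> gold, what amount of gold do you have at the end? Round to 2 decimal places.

123.91

100 iron × 0.3323 = 33.23 crude
33.23 crude × 3.729 = 123.91467 gold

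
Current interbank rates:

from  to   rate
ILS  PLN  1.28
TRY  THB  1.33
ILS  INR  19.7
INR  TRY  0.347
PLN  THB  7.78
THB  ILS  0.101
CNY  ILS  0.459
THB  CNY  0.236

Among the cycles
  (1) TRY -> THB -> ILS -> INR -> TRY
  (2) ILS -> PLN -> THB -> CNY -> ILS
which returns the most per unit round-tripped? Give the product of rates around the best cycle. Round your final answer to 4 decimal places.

1.0787

(1) 1.33 × 0.101 × 19.7 × 0.347 = 0.91827
(2) 1.28 × 7.78 × 0.236 × 0.459 = 1.07873
Highest is cycle (2) at 1.0787 (>1, arbitrage).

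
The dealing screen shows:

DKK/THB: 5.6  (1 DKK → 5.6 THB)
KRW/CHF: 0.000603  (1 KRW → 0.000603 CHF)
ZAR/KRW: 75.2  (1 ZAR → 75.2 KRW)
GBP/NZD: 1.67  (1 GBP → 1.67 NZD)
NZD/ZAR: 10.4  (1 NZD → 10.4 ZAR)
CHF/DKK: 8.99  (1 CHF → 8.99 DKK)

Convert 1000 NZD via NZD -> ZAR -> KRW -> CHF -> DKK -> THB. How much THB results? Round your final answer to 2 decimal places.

23741.94

1000 NZD × 10.4 = 10400 ZAR
10400 ZAR × 75.2 = 782080 KRW
782080 KRW × 0.000603 = 471.59424 CHF
471.59424 CHF × 8.99 = 4239.6322176 DKK
4239.6322176 DKK × 5.6 = 23741.94041856 THB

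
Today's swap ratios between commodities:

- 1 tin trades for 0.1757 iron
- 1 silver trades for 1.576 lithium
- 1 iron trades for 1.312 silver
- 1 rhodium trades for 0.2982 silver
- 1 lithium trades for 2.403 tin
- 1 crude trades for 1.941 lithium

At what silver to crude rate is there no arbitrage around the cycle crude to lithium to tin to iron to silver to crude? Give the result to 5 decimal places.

0.93007

Known legs of the cycle: 1.941 × 2.403 × 0.1757 × 1.312 = 1.0751892232032
For no arbitrage the full-cycle product must be 1, so the missing rate is 1 / 1.0751892232032 ≈ 0.9300688.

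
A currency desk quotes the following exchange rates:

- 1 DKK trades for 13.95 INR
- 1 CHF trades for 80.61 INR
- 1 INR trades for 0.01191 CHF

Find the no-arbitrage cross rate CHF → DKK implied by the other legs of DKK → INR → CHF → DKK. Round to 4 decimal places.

Known legs of the cycle: 13.95 × 0.01191 = 0.1661445
For no arbitrage the full-cycle product must be 1, so the missing rate is 1 / 0.1661445 ≈ 6.018857.

6.0189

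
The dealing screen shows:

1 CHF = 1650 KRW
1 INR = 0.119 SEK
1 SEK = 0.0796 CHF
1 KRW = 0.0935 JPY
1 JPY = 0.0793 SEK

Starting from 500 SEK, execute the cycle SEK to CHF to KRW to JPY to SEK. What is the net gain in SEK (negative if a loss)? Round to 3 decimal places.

-13.087

500 SEK × 0.0796 = 39.8 CHF
39.8 CHF × 1650 = 65670 KRW
65670 KRW × 0.0935 = 6140.145 JPY
6140.145 JPY × 0.0793 = 486.9134985 SEK
Net change: 486.9134985 − 500 = -13.0865015 SEK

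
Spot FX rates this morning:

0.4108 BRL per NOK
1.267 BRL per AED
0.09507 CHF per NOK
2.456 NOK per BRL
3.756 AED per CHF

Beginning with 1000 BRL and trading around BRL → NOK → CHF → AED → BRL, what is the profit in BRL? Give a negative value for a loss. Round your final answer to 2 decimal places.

111.15

1000 BRL × 2.456 = 2456 NOK
2456 NOK × 0.09507 = 233.49192 CHF
233.49192 CHF × 3.756 = 876.99565152 AED
876.99565152 AED × 1.267 = 1111.15349047584 BRL
Net change: 1111.15349047584 − 1000 = 111.15349047584 BRL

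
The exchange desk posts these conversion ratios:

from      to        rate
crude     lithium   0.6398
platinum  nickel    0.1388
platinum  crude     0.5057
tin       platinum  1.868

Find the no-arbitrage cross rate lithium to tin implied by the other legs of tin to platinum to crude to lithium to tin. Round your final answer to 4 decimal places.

Known legs of the cycle: 1.868 × 0.5057 × 0.6398 = 0.60438553448
For no arbitrage the full-cycle product must be 1, so the missing rate is 1 / 0.60438553448 ≈ 1.654573.

1.6546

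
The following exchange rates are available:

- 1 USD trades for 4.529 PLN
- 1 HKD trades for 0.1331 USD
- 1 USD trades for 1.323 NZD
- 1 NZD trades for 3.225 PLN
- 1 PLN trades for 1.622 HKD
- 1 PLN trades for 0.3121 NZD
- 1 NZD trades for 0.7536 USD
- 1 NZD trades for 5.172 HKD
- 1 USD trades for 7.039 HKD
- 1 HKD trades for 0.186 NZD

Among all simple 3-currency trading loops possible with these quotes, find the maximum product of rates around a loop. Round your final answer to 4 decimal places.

1.0652

NZD→USD→PLN→NZD: 0.7536 × 4.529 × 0.3121 = 1.06521
NZD→USD→HKD→NZD: 0.7536 × 7.039 × 0.186 = 0.98665
HKD→USD→PLN→HKD: 0.1331 × 4.529 × 1.622 = 0.97776
NZD→PLN→HKD→NZD: 3.225 × 1.622 × 0.186 = 0.97296
NZD→HKD→USD→NZD: 5.172 × 0.1331 × 1.323 = 0.91074
Maximum is NZD→USD→PLN→NZD at 1.0652; arbitrage exists.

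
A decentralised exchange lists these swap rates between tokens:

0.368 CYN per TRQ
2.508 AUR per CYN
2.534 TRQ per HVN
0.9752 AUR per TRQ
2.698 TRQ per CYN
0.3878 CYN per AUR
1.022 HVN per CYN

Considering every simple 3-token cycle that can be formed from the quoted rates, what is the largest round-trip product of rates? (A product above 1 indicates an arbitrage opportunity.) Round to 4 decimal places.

TRQ→AUR→CYN→TRQ: 0.9752 × 0.3878 × 2.698 = 1.02034
TRQ→CYN→HVN→TRQ: 0.368 × 1.022 × 2.534 = 0.95303
Maximum is TRQ→AUR→CYN→TRQ at 1.0203; arbitrage exists.

1.0203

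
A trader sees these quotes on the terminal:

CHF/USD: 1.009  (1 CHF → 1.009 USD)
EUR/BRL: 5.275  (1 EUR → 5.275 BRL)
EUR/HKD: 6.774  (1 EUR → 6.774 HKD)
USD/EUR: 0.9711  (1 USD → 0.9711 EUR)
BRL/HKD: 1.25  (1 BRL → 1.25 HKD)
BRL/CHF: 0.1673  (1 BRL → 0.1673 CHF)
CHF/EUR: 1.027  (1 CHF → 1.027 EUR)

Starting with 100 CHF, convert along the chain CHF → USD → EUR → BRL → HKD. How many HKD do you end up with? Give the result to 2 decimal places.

100 CHF × 1.009 = 100.9 USD
100.9 USD × 0.9711 = 97.98399 EUR
97.98399 EUR × 5.275 = 516.86554725 BRL
516.86554725 BRL × 1.25 = 646.0819340625 HKD

646.08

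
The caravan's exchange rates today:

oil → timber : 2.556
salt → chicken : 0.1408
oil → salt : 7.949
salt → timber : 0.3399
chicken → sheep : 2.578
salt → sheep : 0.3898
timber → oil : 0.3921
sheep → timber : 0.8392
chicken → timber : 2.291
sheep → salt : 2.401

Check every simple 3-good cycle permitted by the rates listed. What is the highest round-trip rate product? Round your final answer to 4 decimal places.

salt→timber→oil→salt: 0.3399 × 0.3921 × 7.949 = 1.05940
sheep→salt→chicken→sheep: 2.401 × 0.1408 × 2.578 = 0.87152
Maximum is salt→timber→oil→salt at 1.0594; arbitrage exists.

1.0594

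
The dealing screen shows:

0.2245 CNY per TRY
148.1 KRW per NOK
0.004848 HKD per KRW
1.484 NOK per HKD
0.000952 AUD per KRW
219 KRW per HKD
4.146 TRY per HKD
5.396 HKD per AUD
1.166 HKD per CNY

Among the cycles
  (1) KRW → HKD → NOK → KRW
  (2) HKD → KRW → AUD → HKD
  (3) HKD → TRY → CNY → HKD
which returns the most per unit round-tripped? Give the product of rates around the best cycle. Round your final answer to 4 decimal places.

1.1250

(1) 0.004848 × 1.484 × 148.1 = 1.06550
(2) 219 × 0.000952 × 5.396 = 1.12500
(3) 4.146 × 0.2245 × 1.166 = 1.08529
Highest is cycle (2) at 1.1250 (>1, arbitrage).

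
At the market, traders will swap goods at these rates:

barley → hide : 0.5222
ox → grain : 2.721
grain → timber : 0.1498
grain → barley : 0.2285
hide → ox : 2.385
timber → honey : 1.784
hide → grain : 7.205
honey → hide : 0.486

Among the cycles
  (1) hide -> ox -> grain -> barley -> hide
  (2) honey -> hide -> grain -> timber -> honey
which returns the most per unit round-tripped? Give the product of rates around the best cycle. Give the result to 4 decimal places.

(1) 2.385 × 2.721 × 0.2285 × 0.5222 = 0.77435
(2) 0.486 × 7.205 × 0.1498 × 1.784 = 0.93579
Highest is cycle (2) at 0.9358 (≤1, no arbitrage).

0.9358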